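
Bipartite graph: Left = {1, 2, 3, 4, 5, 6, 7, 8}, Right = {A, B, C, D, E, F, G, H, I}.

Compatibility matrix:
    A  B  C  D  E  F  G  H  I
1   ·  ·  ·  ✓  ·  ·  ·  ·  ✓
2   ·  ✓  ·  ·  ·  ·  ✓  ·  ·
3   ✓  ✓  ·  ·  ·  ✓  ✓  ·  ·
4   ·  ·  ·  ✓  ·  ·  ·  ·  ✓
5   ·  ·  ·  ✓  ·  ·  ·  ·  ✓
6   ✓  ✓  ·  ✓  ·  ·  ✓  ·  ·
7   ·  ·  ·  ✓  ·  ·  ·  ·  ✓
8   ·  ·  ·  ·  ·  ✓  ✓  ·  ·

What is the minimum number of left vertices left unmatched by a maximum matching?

2

A valid assignment of size 6: 1–I, 2–G, 3–B, 4–D, 6–A, 8–F.
The set {1, 4, 5, 7} has only 2 neighbours ({D, I}), so by Hall's theorem at most 6 of the 8 left vertices can be matched.
That matches 6 of the 8, leaving 2 unmatched; no matching can do better.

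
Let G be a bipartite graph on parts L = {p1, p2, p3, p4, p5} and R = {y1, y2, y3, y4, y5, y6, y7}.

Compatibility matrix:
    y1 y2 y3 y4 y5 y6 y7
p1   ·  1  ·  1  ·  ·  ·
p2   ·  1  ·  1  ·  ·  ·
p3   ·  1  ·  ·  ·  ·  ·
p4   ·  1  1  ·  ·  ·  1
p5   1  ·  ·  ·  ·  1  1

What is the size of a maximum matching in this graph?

One maximum matching: p1–y4, p2–y2, p4–y3, p5–y7.
The set {p1, p2, p3} has only 2 neighbours ({y2, y4}), so by Hall's theorem at most 4 of the 5 left vertices can be matched.

4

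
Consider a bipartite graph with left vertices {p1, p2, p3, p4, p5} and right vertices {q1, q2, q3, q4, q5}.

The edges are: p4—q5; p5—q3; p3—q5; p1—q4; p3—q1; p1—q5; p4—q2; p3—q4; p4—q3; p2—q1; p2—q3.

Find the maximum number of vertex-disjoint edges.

5

A valid assignment of size 5: p1-q5, p2-q1, p3-q4, p4-q2, p5-q3.
All 5 left vertices are matched, so no larger matching exists.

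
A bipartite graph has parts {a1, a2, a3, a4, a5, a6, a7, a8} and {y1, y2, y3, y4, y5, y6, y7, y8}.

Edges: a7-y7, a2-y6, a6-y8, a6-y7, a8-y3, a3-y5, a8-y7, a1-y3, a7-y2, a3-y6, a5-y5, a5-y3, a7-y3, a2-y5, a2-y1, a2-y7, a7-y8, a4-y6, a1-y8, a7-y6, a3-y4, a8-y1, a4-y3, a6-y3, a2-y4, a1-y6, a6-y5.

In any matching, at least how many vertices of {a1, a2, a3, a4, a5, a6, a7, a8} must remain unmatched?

A valid assignment of size 8: a1-y8, a2-y1, a3-y4, a4-y6, a5-y5, a6-y7, a7-y2, a8-y3.
All 8 left vertices are matched, so no larger matching exists.
That matches 8 of the 8, leaving 0 unmatched; no matching can do better.

0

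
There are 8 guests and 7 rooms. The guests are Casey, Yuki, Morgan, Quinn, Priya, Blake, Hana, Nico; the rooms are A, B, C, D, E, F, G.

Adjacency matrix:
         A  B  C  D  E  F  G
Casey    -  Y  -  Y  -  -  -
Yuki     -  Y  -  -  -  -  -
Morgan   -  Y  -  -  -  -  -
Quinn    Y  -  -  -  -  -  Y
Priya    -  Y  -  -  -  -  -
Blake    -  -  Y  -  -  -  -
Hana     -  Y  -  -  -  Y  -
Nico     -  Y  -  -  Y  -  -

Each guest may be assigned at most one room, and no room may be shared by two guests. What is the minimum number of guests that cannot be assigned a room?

One maximum matching: Casey–D, Yuki–B, Quinn–G, Blake–C, Hana–F, Nico–E.
The set {Yuki, Morgan, Priya} has only 1 neighbour ({B}), so by Hall's theorem at most 6 of the 8 guests can be matched.
That matches 6 of the 8, leaving 2 unmatched; no matching can do better.

2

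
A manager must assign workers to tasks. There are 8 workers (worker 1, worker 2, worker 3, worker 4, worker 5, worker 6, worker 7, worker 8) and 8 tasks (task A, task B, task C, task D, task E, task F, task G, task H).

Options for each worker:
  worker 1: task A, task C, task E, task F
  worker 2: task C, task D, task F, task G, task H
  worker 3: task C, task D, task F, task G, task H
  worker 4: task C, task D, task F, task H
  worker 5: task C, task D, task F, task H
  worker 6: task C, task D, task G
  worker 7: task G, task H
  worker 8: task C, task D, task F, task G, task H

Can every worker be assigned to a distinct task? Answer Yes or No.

The set {worker 2, worker 3, worker 4, worker 5, worker 6, worker 7, worker 8} has only 5 neighbours ({task C, task D, task F, task G, task H}), so by Hall's theorem at most 6 of the 8 workers can be matched.
Hence no matching covers every worker.

No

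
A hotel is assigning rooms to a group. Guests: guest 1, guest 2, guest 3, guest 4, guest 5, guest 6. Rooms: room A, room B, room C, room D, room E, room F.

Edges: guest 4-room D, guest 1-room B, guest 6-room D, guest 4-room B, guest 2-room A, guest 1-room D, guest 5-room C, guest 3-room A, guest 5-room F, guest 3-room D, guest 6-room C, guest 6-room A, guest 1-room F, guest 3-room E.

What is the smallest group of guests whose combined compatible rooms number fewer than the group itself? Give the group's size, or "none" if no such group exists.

A matching saturating every guest exists, for instance guest 1→room F, guest 2→room A, guest 3→room E, guest 4→room B, guest 5→room C, guest 6→room D.
By Hall's marriage theorem, this means |N(S)| ≥ |S| for every subset S, so no violating subset exists.

none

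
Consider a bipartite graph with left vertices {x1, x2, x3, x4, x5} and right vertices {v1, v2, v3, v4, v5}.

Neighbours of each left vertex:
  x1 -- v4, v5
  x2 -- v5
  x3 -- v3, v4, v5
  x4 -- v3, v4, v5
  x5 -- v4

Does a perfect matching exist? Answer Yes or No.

The set {x1, x2, x3, x4, x5} has only 3 neighbours ({v3, v4, v5}), so by Hall's theorem at most 3 of the 5 left vertices can be matched.
Hence no matching covers every left vertex.

No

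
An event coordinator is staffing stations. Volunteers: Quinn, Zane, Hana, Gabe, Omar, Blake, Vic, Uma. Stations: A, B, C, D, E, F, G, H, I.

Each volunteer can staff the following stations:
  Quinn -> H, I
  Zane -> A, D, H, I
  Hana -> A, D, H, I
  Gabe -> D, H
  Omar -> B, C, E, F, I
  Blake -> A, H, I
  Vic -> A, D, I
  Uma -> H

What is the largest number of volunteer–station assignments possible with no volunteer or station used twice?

One maximum matching: Quinn-I, Zane-A, Hana-H, Gabe-D, Omar-E.
The set {Quinn, Zane, Hana, Gabe, Blake, Vic, Uma} has only 4 neighbours ({A, D, H, I}), so by Hall's theorem at most 5 of the 8 volunteers can be matched.

5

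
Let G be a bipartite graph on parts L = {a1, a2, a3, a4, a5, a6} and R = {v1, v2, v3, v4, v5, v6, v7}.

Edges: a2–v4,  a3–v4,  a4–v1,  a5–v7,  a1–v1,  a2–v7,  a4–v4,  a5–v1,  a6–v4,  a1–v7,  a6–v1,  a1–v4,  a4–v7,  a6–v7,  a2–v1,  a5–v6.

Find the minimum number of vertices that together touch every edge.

{a5, v1, v4, v7} is a vertex cover of size 4: every edge has an endpoint in this set.
No smaller cover exists because a1–v1, a2–v7, a3–v4, a5–v6 is a matching of size 4, and a cover must include an endpoint of each of these disjoint edges (König's theorem).

4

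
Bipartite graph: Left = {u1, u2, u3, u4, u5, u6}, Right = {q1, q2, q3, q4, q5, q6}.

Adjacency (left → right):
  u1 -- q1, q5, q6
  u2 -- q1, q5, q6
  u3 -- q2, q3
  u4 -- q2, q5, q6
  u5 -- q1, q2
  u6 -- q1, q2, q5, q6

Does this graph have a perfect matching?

The set {u1, u2, u4, u5, u6} has only 4 neighbours ({q1, q2, q5, q6}), so by Hall's theorem at most 5 of the 6 left vertices can be matched.
Hence no matching covers every left vertex.

No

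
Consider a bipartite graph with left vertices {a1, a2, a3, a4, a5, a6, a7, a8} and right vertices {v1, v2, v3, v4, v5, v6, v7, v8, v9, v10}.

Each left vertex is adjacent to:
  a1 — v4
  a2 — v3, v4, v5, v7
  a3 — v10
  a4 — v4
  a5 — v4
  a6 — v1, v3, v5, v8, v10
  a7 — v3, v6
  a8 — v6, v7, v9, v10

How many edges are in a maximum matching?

6

A valid assignment of size 6: a1-v4, a2-v3, a3-v10, a6-v1, a7-v6, a8-v7.
The set {a1, a4, a5} has only 1 neighbour ({v4}), so by Hall's theorem at most 6 of the 8 left vertices can be matched.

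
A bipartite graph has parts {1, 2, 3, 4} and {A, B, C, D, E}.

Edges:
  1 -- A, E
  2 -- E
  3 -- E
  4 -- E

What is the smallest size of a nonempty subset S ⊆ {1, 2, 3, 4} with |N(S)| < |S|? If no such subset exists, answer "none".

Take S = {2, 3}. Its neighbourhood is {E}, so |N(S)| = 1 < |S| = 2.
No single vertex violates Hall's condition since each has at least one neighbour, so 2 is the minimum.

2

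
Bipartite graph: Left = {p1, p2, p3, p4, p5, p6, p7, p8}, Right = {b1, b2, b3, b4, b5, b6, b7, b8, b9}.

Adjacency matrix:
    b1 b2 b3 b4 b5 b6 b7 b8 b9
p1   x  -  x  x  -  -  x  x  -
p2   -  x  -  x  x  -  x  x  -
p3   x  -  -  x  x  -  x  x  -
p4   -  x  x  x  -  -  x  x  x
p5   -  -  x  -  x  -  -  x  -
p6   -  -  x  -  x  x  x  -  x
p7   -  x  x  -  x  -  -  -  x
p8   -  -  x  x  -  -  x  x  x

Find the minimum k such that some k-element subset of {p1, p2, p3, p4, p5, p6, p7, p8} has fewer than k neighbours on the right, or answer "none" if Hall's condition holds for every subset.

none

A matching saturating every left vertex exists, for instance p1→b4, p2→b2, p3→b1, p4→b8, p5→b3, p6→b6, p7→b5, p8→b7.
By Hall's marriage theorem, this means |N(S)| ≥ |S| for every subset S, so no violating subset exists.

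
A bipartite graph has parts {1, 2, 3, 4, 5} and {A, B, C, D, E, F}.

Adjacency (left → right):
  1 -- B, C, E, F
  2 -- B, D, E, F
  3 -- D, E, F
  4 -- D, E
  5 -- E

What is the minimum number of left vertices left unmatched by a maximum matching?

A valid assignment of size 5: 1→C, 2→B, 3→F, 4→D, 5→E.
All 5 left vertices are matched, so no larger matching exists.
That matches 5 of the 5, leaving 0 unmatched; no matching can do better.

0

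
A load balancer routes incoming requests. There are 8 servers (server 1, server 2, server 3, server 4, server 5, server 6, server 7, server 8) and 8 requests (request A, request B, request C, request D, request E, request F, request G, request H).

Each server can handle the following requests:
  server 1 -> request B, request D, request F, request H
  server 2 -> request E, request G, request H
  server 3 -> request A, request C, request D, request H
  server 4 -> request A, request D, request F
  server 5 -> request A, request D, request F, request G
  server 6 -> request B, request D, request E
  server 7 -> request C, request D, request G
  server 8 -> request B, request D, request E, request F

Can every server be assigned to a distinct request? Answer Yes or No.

A valid assignment of size 8: server 1→request B, server 2→request G, server 3→request H, server 4→request A, server 5→request F, server 6→request E, server 7→request C, server 8→request D.
All 8 servers are covered.

Yes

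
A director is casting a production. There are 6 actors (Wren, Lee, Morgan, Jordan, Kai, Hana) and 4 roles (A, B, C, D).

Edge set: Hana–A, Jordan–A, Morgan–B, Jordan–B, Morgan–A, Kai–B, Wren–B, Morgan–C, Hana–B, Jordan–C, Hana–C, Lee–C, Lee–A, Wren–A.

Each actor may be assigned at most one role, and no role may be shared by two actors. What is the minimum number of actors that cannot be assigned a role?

One maximum matching: Wren→A, Lee→C, Morgan→B.
The set {Wren, Lee, Morgan, Jordan, Kai, Hana} has only 3 neighbours ({A, B, C}), so by Hall's theorem at most 3 of the 6 actors can be matched.
That matches 3 of the 6, leaving 3 unmatched; no matching can do better.

3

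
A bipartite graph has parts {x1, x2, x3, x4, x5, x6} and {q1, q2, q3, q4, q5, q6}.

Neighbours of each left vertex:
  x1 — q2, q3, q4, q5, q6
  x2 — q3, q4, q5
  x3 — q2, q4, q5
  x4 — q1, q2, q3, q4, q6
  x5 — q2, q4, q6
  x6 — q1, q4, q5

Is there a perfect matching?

Yes

One maximum matching: x1→q3, x2→q5, x3→q2, x4→q1, x5→q6, x6→q4.
Every left vertex is matched, so this is a perfect matching.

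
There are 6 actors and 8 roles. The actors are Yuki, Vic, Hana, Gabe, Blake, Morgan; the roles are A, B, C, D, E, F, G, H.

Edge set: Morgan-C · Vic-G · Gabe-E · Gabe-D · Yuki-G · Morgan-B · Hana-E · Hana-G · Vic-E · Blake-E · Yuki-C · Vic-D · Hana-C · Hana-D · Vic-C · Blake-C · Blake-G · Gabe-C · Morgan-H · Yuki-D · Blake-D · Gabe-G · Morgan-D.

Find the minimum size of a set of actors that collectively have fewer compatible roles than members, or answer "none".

5

Take S = {Yuki, Vic, Hana, Gabe, Blake}. Its neighbourhood is {C, D, E, G}, so |N(S)| = 4 < |S| = 5.
Every subset of size less than 5 has at least as many neighbours as members, so 5 is the minimum.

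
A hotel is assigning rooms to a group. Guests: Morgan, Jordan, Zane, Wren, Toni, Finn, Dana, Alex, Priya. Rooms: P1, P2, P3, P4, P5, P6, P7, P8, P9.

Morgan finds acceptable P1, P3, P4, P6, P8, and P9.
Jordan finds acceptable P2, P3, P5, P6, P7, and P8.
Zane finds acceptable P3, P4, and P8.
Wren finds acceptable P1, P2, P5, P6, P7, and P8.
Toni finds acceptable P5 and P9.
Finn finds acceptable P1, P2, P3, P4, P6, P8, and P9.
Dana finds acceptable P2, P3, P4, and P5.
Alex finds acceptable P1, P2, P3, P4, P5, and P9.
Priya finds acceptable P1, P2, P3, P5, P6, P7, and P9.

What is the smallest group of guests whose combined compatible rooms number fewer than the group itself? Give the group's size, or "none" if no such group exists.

A matching saturating every guest exists, for instance Morgan→P6, Jordan→P7, Zane→P4, Wren→P8, Toni→P9, Finn→P2, Dana→P5, Alex→P3, Priya→P1.
By Hall's marriage theorem, this means |N(S)| ≥ |S| for every subset S, so no violating subset exists.

none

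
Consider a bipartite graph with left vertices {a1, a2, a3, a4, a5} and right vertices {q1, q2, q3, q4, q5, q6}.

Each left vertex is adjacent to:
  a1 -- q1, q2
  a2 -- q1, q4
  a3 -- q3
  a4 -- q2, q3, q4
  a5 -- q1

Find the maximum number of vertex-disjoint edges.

4

A valid assignment of size 4: a1-q1, a2-q4, a3-q3, a4-q2.
The set {a1, a2, a3, a4, a5} has only 4 neighbours ({q1, q2, q3, q4}), so by Hall's theorem at most 4 of the 5 left vertices can be matched.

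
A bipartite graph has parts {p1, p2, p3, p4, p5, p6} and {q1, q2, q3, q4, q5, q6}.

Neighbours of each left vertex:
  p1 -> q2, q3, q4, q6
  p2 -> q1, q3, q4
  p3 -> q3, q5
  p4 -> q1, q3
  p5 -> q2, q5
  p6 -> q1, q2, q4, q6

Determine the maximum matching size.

For example, pair p1–q2, p2–q4, p3–q3, p4–q1, p5–q5, p6–q6.
This saturates every left vertex, so 6 is the maximum.

6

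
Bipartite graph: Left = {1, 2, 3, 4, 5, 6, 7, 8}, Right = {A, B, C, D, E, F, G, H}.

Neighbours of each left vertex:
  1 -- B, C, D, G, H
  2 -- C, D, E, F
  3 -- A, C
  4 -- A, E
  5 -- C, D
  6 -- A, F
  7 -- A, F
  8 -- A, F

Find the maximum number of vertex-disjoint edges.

For example, pair 1-G, 2-D, 3-A, 4-E, 5-C, 6-F.
The set {2, 3, 4, 5, 6, 7, 8} has only 5 neighbours ({A, C, D, E, F}), so by Hall's theorem at most 6 of the 8 left vertices can be matched.

6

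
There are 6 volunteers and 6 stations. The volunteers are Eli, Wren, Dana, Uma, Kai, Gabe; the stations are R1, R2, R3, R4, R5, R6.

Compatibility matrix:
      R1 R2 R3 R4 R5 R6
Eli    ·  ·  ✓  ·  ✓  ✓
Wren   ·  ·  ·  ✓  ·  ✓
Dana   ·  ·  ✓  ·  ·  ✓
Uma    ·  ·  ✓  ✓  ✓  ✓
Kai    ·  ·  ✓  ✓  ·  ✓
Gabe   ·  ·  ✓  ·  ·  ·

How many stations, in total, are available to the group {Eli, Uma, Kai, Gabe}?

4

The union of neighbours of {Eli, Uma, Kai, Gabe} is {R3, R4, R5, R6}, which has 4 elements.
Since |N(S)| = 4 ≥ |S| = 4, Hall's condition holds for this subset.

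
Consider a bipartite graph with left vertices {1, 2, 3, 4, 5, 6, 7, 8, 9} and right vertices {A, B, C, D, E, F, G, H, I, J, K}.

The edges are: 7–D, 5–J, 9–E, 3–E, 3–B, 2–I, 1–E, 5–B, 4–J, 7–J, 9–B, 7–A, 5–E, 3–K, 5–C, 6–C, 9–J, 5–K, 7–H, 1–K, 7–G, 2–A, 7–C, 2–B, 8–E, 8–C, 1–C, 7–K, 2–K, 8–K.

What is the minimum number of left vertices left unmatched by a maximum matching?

One maximum matching: 1–E, 2–I, 3–B, 4–J, 5–K, 6–C, 7–G.
The set {1, 3, 4, 5, 6, 8, 9} has only 5 neighbours ({B, C, E, J, K}), so by Hall's theorem at most 7 of the 9 left vertices can be matched.
That matches 7 of the 9, leaving 2 unmatched; no matching can do better.

2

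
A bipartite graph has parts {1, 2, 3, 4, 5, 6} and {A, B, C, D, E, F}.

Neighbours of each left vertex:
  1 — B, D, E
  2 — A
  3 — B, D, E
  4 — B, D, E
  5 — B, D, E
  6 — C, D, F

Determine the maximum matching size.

5

A valid assignment of size 5: 1-D, 2-A, 3-E, 4-B, 6-F.
The set {1, 3, 4, 5} has only 3 neighbours ({B, D, E}), so by Hall's theorem at most 5 of the 6 left vertices can be matched.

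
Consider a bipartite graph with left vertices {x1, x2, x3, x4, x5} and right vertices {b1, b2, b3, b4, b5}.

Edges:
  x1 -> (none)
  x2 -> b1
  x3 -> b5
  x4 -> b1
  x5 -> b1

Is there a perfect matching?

No

The set {x1, x2, x4, x5} has only 1 neighbour ({b1}), so by Hall's theorem at most 2 of the 5 left vertices can be matched.
Hence no matching covers every left vertex.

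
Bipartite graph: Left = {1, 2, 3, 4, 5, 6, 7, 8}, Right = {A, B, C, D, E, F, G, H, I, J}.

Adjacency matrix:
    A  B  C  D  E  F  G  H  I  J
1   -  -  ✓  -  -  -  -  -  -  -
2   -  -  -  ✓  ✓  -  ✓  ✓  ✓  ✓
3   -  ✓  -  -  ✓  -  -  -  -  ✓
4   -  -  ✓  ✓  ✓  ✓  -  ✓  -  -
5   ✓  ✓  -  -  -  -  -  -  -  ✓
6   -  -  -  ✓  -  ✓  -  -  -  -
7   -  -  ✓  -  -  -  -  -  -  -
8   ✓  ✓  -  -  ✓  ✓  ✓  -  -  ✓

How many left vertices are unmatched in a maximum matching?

One maximum matching: 1–C, 2–G, 3–E, 4–H, 5–B, 6–F, 8–J.
The set {1, 7} has only 1 neighbour ({C}), so by Hall's theorem at most 7 of the 8 left vertices can be matched.
That matches 7 of the 8, leaving 1 unmatched; no matching can do better.

1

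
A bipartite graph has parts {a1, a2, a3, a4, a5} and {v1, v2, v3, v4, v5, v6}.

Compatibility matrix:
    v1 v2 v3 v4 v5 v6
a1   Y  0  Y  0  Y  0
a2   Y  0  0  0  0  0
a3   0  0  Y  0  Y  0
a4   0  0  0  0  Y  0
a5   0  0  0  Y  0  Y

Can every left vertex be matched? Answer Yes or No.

The set {a1, a2, a3, a4} has only 3 neighbours ({v1, v3, v5}), so by Hall's theorem at most 4 of the 5 left vertices can be matched.
Hence no matching covers every left vertex.

No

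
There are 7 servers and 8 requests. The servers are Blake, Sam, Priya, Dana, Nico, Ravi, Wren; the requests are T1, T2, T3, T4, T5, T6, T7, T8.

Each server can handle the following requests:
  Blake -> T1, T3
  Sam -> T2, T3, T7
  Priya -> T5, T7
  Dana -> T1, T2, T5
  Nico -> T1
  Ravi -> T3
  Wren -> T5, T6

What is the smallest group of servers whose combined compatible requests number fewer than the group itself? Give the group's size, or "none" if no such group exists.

3

Take S = {Blake, Nico, Ravi}. Its neighbourhood is {T1, T3}, so |N(S)| = 2 < |S| = 3.
Every subset of size less than 3 has at least as many neighbours as members, so 3 is the minimum.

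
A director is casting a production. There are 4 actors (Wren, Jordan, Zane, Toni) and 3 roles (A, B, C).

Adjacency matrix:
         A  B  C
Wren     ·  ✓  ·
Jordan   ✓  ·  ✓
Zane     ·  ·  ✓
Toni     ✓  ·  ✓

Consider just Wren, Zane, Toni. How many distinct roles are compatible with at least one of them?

3

The union of neighbours of {Wren, Zane, Toni} is {A, B, C}, which has 3 elements.
Since |N(S)| = 3 ≥ |S| = 3, Hall's condition holds for this subset.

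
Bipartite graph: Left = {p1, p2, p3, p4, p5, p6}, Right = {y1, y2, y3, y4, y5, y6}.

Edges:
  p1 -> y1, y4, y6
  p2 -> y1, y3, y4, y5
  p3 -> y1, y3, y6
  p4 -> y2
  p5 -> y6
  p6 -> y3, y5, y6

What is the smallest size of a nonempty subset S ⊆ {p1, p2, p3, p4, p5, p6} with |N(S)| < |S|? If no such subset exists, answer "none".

A matching saturating every left vertex exists, for instance p1→y4, p2→y5, p3→y1, p4→y2, p5→y6, p6→y3.
By Hall's marriage theorem, this means |N(S)| ≥ |S| for every subset S, so no violating subset exists.

none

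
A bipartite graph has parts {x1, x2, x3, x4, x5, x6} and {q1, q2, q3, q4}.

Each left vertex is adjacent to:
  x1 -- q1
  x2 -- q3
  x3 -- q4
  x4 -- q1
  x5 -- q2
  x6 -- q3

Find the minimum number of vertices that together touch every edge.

The 4 edges x1–q1, x2–q3, x3–q4, x5–q2 form a matching, so any vertex cover needs at least 4 vertices (one per matched edge).
Conversely {x3, x5, q1, q3} meets every edge and has exactly 4 vertices, so 4 is optimal.

4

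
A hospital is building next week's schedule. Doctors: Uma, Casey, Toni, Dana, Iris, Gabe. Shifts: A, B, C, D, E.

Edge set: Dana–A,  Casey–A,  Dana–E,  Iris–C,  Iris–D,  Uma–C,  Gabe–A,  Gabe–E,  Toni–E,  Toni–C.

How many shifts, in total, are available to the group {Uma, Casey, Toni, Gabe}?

3

The union of neighbours of {Uma, Casey, Toni, Gabe} is {A, C, E}, which has 3 elements.
Since |N(S)| = 3 < |S| = 4, Hall's condition fails for this subset.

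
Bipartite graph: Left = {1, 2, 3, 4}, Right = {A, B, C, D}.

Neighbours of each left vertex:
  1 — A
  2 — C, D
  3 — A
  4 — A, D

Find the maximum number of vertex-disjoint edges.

3

One maximum matching: 1–A, 2–C, 4–D.
The set {1, 3} has only 1 neighbour ({A}), so by Hall's theorem at most 3 of the 4 left vertices can be matched.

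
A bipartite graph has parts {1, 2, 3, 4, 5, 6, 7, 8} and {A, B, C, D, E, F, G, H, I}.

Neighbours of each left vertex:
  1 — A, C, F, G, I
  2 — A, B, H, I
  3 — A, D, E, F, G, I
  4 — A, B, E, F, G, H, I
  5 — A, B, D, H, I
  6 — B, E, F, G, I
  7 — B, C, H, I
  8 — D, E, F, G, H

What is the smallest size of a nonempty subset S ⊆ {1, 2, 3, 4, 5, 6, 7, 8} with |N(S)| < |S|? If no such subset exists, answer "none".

none

A matching saturating every left vertex exists, for instance 1→I, 2→B, 3→F, 4→A, 5→H, 6→E, 7→C, 8→G.
By Hall's marriage theorem, this means |N(S)| ≥ |S| for every subset S, so no violating subset exists.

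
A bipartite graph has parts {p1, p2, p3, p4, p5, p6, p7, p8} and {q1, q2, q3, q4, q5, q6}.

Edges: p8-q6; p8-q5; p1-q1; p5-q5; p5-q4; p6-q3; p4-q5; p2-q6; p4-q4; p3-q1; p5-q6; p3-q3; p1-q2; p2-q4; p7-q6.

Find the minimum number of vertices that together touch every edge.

A maximum matching has 6 edges (e.g. p1–q2, p2–q4, p3–q1, p4–q5, p5–q6, p6–q3).
By König's theorem the minimum vertex cover has the same size. One such cover is {p1, p3, p6, q4, q5, q6}.

6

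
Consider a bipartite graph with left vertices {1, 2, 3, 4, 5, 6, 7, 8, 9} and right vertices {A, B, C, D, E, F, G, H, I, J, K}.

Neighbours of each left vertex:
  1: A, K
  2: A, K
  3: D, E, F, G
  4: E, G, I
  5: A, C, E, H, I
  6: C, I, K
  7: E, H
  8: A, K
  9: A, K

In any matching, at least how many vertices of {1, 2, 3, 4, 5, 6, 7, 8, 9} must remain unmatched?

2

One maximum matching: 1-A, 2-K, 3-D, 4-G, 5-H, 6-C, 7-E.
The set {1, 2, 8, 9} has only 2 neighbours ({A, K}), so by Hall's theorem at most 7 of the 9 left vertices can be matched.
That matches 7 of the 9, leaving 2 unmatched; no matching can do better.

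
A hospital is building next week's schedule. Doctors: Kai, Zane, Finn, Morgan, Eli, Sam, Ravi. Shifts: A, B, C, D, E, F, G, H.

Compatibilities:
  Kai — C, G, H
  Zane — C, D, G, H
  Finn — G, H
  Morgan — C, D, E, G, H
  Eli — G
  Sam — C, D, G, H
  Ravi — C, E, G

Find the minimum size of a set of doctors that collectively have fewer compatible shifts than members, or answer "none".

Take S = {Kai, Zane, Finn, Eli, Sam}. Its neighbourhood is {C, D, G, H}, so |N(S)| = 4 < |S| = 5.
Every subset of size less than 5 has at least as many neighbours as members, so 5 is the minimum.

5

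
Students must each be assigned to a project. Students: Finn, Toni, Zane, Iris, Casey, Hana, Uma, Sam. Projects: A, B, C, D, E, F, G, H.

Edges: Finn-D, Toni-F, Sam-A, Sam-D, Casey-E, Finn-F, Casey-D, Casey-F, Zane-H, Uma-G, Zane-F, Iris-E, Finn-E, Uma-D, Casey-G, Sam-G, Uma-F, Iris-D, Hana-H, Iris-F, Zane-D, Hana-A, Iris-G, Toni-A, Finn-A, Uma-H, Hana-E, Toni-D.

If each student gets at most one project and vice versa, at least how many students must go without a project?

2

One maximum matching: Finn–F, Toni–A, Zane–H, Iris–G, Casey–D, Hana–E.
The set {Finn, Toni, Zane, Iris, Casey, Hana, Uma, Sam} has only 6 neighbours ({A, D, E, F, G, H}), so by Hall's theorem at most 6 of the 8 students can be matched.
That matches 6 of the 8, leaving 2 unmatched; no matching can do better.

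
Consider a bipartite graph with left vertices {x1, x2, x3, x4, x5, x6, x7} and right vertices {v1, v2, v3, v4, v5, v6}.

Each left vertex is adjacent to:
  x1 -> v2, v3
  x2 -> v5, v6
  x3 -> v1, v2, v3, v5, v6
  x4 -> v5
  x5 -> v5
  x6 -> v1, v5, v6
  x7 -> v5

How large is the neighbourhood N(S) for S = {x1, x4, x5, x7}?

3

The union of neighbours of {x1, x4, x5, x7} is {v2, v3, v5}, which has 3 elements.
Since |N(S)| = 3 < |S| = 4, Hall's condition fails for this subset.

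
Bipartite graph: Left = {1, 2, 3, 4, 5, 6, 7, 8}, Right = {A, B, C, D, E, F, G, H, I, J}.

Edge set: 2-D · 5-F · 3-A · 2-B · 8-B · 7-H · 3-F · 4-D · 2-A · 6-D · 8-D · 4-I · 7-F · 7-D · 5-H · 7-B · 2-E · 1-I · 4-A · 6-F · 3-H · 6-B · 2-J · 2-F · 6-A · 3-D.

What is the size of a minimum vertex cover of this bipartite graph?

7

The 7 edges 1–I, 2–J, 3–D, 4–A, 5–H, 6–F, 7–B form a matching, so any vertex cover needs at least 7 vertices (one per matched edge).
Conversely {2, A, B, D, F, H, I} meets every edge and has exactly 7 vertices, so 7 is optimal.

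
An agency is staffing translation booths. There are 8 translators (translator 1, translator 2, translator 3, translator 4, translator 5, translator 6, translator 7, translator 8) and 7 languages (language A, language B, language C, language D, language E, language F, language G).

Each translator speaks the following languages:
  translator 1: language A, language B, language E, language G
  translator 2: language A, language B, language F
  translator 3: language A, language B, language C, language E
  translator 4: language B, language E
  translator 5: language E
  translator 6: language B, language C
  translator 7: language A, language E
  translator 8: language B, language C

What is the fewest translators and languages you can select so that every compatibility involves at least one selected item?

The 6 edges translator 1–language G, translator 2–language F, translator 3–language A, translator 4–language B, translator 5–language E, translator 6–language C form a matching, so any vertex cover needs at least 6 vertices (one per matched edge).
Conversely {translator 1, translator 2, language A, language B, language C, language E} meets every edge and has exactly 6 vertices, so 6 is optimal.

6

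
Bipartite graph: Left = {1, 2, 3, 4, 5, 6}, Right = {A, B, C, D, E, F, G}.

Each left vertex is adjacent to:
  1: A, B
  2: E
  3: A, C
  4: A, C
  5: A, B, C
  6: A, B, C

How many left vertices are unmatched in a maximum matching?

2

For example, pair 1–B, 2–E, 3–A, 4–C.
The set {1, 3, 4, 5, 6} has only 3 neighbours ({A, B, C}), so by Hall's theorem at most 4 of the 6 left vertices can be matched.
That matches 4 of the 6, leaving 2 unmatched; no matching can do better.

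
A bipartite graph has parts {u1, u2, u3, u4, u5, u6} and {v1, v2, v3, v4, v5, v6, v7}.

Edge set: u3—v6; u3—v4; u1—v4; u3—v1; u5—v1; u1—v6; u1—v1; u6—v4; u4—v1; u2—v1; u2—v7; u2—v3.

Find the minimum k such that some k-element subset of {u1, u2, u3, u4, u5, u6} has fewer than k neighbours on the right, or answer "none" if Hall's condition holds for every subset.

Take S = {u4, u5}. Its neighbourhood is {v1}, so |N(S)| = 1 < |S| = 2.
No single vertex violates Hall's condition since each has at least one neighbour, so 2 is the minimum.

2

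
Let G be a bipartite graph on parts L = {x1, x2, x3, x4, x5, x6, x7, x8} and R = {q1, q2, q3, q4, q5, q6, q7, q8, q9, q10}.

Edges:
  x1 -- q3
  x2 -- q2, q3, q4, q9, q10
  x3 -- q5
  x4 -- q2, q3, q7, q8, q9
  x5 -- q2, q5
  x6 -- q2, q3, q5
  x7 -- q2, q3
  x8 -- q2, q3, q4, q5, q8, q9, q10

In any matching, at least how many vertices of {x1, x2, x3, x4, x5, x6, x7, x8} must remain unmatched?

One maximum matching: x1-q3, x2-q4, x3-q5, x4-q7, x5-q2, x8-q9.
The set {x1, x3, x5, x6, x7} has only 3 neighbours ({q2, q3, q5}), so by Hall's theorem at most 6 of the 8 left vertices can be matched.
That matches 6 of the 8, leaving 2 unmatched; no matching can do better.

2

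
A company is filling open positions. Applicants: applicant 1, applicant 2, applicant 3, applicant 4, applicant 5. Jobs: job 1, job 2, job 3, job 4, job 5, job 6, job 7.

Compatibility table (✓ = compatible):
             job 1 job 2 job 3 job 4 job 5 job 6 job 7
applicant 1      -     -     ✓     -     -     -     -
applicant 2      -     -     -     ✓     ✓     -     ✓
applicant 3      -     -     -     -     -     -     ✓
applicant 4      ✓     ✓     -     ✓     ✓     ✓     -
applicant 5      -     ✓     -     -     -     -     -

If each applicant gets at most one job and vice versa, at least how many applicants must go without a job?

0

For example, pair applicant 1-job 3, applicant 2-job 4, applicant 3-job 7, applicant 4-job 5, applicant 5-job 2.
This saturates every applicant, so 5 is the maximum.
That matches 5 of the 5, leaving 0 unmatched; no matching can do better.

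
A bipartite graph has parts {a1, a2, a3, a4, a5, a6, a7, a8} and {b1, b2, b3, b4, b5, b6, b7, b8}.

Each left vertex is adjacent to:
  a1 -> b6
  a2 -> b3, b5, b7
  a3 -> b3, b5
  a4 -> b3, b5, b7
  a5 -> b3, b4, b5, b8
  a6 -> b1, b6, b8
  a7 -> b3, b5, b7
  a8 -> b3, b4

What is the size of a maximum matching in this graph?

7

For example, pair a1→b6, a2→b7, a3→b5, a4→b3, a5→b8, a6→b1, a8→b4.
The set {a2, a3, a4, a7} has only 3 neighbours ({b3, b5, b7}), so by Hall's theorem at most 7 of the 8 left vertices can be matched.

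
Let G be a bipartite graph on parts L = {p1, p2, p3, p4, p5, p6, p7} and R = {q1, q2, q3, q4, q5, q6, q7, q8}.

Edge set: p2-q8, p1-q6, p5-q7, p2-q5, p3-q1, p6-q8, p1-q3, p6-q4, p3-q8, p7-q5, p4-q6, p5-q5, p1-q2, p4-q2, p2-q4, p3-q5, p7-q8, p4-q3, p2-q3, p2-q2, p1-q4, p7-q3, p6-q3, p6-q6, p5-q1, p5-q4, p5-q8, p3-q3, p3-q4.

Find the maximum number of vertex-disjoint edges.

For example, pair p1–q6, p2–q4, p3–q1, p4–q2, p5–q7, p6–q3, p7–q8.
All 7 left vertices are matched, so no larger matching exists.

7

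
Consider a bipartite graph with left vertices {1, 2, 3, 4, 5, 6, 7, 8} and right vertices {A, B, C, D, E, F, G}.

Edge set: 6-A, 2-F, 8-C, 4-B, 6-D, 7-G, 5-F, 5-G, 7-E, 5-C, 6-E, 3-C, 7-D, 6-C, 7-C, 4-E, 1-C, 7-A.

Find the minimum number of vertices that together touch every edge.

{2, 4, 5, 6, 7, C} is a vertex cover of size 6: every edge has an endpoint in this set.
No smaller cover exists because 1–C, 2–F, 4–B, 5–G, 6–E, 7–A is a matching of size 6, and a cover must include an endpoint of each of these disjoint edges (König's theorem).

6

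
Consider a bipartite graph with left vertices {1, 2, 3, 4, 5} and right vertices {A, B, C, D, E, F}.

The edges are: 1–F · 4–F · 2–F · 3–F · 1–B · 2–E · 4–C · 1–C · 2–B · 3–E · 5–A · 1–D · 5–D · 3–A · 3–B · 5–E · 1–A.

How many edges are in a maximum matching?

5

For example, pair 1–A, 2–B, 3–F, 4–C, 5–E.
All 5 left vertices are matched, so no larger matching exists.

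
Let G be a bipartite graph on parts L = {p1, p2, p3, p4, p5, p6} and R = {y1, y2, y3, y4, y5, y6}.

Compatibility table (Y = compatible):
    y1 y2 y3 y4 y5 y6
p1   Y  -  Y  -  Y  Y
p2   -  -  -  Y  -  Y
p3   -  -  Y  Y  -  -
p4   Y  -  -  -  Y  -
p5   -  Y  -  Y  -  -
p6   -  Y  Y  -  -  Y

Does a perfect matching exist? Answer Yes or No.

One maximum matching: p1–y1, p2–y6, p3–y4, p4–y5, p5–y2, p6–y3.
All 6 left vertices are covered.

Yes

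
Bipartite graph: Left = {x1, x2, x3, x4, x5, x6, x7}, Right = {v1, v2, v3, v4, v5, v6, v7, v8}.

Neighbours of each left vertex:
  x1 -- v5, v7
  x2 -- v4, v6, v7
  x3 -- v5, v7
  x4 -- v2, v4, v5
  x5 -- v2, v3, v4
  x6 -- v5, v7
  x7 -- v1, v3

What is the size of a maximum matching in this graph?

6

For example, pair x1-v5, x2-v6, x3-v7, x4-v4, x5-v2, x7-v1.
The set {x1, x3, x6} has only 2 neighbours ({v5, v7}), so by Hall's theorem at most 6 of the 7 left vertices can be matched.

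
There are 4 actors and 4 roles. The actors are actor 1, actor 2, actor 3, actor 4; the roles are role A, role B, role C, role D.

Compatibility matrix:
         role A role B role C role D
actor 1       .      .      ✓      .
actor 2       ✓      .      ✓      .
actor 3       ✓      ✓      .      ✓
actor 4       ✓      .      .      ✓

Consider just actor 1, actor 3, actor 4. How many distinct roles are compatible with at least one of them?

The union of neighbours of {actor 1, actor 3, actor 4} is {role A, role B, role C, role D}, which has 4 elements.
Since |N(S)| = 4 ≥ |S| = 3, Hall's condition holds for this subset.

4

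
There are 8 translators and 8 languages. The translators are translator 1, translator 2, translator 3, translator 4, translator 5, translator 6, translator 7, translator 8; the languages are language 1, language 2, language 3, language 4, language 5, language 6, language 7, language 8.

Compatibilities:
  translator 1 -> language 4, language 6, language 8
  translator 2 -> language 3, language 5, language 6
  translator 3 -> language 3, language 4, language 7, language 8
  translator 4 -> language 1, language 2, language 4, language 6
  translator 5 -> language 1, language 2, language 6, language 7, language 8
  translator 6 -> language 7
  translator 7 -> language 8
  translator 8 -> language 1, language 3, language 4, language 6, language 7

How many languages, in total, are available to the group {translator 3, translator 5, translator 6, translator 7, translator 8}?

7

The union of neighbours of {translator 3, translator 5, translator 6, translator 7, translator 8} is {language 1, language 2, language 3, language 4, language 6, language 7, language 8}, which has 7 elements.
Since |N(S)| = 7 ≥ |S| = 5, Hall's condition holds for this subset.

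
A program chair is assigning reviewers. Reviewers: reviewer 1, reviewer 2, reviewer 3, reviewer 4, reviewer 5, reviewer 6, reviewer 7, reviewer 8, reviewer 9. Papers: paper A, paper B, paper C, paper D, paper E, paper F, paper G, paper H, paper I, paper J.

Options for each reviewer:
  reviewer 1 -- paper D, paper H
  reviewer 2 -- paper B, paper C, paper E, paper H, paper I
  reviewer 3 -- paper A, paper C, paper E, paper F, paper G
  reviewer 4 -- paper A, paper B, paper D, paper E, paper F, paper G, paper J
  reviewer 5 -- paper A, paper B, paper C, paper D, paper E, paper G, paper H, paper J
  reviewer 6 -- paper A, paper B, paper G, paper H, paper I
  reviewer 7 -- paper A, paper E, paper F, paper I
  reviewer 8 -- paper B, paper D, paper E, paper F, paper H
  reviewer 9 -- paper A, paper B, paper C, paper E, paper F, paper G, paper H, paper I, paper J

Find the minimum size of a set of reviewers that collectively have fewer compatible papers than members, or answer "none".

none

A matching saturating every reviewer exists, for instance reviewer 1→paper D, reviewer 2→paper H, reviewer 3→paper C, reviewer 4→paper G, reviewer 5→paper J, reviewer 6→paper B, reviewer 7→paper F, reviewer 8→paper E, reviewer 9→paper I.
By Hall's marriage theorem, this means |N(S)| ≥ |S| for every subset S, so no violating subset exists.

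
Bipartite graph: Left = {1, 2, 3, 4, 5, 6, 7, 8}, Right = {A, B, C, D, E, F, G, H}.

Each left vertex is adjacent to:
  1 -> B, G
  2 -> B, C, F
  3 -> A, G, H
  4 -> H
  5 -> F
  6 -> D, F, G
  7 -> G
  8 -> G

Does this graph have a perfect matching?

No

The set {7, 8} has only 1 neighbour ({G}), so by Hall's theorem at most 7 of the 8 left vertices can be matched.
Hence no matching covers every left vertex.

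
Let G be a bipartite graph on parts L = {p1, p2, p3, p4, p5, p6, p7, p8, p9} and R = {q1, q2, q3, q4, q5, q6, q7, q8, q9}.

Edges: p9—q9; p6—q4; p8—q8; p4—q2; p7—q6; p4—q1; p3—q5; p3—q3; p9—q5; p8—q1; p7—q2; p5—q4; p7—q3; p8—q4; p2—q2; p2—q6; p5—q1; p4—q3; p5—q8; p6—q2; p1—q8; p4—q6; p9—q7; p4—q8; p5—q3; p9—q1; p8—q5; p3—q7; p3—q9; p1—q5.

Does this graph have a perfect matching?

Yes

One maximum matching: p1→q5, p2→q6, p3→q9, p4→q1, p5→q4, p6→q2, p7→q3, p8→q8, p9→q7.
Every left vertex is matched, so this is a perfect matching.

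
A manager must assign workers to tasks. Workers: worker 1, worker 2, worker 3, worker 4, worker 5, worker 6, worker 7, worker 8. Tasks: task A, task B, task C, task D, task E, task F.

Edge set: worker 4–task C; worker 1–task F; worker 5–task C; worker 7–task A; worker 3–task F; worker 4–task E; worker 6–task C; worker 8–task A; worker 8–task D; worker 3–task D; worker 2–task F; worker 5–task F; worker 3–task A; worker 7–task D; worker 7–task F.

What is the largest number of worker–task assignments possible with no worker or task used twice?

5

One maximum matching: worker 1–task F, worker 3–task A, worker 4–task E, worker 5–task C, worker 7–task D.
The set {worker 1, worker 2, worker 3, worker 5, worker 6, worker 7, worker 8} has only 4 neighbours ({task A, task C, task D, task F}), so by Hall's theorem at most 5 of the 8 workers can be matched.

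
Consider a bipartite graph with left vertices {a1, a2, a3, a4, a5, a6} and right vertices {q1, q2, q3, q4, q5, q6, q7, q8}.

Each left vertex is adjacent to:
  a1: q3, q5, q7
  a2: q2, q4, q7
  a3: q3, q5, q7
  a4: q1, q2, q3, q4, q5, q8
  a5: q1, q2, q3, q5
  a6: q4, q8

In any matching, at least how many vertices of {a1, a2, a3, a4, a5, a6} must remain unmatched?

For example, pair a1→q3, a2→q7, a3→q5, a4→q4, a5→q2, a6→q8.
This saturates every left vertex, so 6 is the maximum.
That matches 6 of the 6, leaving 0 unmatched; no matching can do better.

0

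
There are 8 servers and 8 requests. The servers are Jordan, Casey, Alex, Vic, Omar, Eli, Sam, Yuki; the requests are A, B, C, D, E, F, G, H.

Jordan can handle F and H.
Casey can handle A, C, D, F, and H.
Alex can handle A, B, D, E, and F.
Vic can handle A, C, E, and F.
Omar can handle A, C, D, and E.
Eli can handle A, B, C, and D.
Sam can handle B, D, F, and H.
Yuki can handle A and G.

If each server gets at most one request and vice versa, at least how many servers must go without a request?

0

A valid assignment of size 8: Jordan→F, Casey→H, Alex→A, Vic→E, Omar→D, Eli→C, Sam→B, Yuki→G.
All 8 servers are matched, so no larger matching exists.
That matches 8 of the 8, leaving 0 unmatched; no matching can do better.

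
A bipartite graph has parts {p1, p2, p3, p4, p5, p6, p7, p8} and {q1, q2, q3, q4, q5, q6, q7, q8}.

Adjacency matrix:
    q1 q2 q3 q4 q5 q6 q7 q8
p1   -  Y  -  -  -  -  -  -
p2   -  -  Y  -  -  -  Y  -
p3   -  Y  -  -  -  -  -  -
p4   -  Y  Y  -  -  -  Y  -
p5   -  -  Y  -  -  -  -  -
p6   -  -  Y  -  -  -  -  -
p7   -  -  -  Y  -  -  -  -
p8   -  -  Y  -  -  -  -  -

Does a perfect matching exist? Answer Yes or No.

The set {p1, p2, p3, p4, p5, p6, p8} has only 3 neighbours ({q2, q3, q7}), so by Hall's theorem at most 4 of the 8 left vertices can be matched.
Hence no matching covers every left vertex.

No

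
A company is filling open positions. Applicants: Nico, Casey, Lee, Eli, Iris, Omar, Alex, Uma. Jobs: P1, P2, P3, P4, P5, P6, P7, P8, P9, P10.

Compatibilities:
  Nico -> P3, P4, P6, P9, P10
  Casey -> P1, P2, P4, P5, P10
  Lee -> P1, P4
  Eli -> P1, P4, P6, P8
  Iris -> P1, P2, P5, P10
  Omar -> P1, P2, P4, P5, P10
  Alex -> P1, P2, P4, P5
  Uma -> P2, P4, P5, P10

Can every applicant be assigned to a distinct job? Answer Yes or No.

The set {Casey, Lee, Iris, Omar, Alex, Uma} has only 5 neighbours ({P1, P10, P2, P4, P5}), so by Hall's theorem at most 7 of the 8 applicants can be matched.
Hence no matching covers every applicant.

No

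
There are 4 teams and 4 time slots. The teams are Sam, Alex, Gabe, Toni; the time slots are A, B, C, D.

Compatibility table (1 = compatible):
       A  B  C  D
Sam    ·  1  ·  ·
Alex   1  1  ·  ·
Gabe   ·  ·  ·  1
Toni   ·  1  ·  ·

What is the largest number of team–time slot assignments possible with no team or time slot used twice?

3

One maximum matching: Sam→B, Alex→A, Gabe→D.
The set {Sam, Toni} has only 1 neighbour ({B}), so by Hall's theorem at most 3 of the 4 teams can be matched.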